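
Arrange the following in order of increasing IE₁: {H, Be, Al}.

Al < Be < H

H is in period 1, group 1; Be is in period 2, group 2; Al is in period 3, group 13.
IE₁ increases left→right with effective nuclear charge and decreases top→bottom as the valence shell moves farther out.
A diagonal step moves right (one effect) and down (the opposite effect) at once.
Be > Al: period and group pull opposite ways; the down-group shift dominates (900 vs 578 kJ/mol).
H > Be: period and group pull opposite ways; the down-group shift dominates (1312 vs 900 kJ/mol).
Tabulated first ionization energy (kJ/mol): H 1312, Be 900, Al 578.
So from lowest to highest: Al < Be < H.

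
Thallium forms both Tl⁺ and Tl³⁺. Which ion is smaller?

Both ions have Z = 81 protons, but Tl³⁺ has lost more electrons, so its remaining electrons feel a larger effective nuclear charge per electron and are pulled in more tightly.
Higher positive charge → smaller ion, so Tl⁺ > Tl³⁺.

Tl³⁺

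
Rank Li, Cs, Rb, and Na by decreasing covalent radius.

Li is in period 2, group 1; Na is in period 3, group 1; Rb is in period 5, group 1; Cs is in period 6, group 1.
Atomic radius shrinks across a period as nuclear charge pulls the same shell inward, and grows down a group as new shells are added.
All are in group 1, so atomic radius increases down the group.
So from largest to smallest: Cs > Rb > Na > Li.

Cs, Rb, Na, Li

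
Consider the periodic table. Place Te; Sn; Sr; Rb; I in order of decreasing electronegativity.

Electronegativity increases across a period and decreases down a group, tracking effective nuclear charge and atomic size.
All lie in period 5, so electronegativity increases left to right.
So from highest to lowest: I > Te > Sn > Sr > Rb.

I, Te, Sn, Sr, Rb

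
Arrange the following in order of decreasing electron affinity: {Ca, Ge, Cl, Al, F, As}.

Cl, F, Ge, As, Al, Ca

F is in period 2, group 17; Al is in period 3, group 13; Cl is in period 3, group 17; Ca is in period 4, group 2; Ge is in period 4, group 14; As is in period 4, group 15.
EA tends to increase across a period and decrease down a group, though the pattern is less regular than for IE or radius.
Neither a single period nor a single group — weigh both effects.
Al > Ca: both effects reinforce here, so Al is clearly the higher of the two.
As > Al: period and group pull opposite ways; the across-period shift dominates (78 vs 42 kJ/mol).
Ge > As: this pair runs against the simple trend — see the exception note.
F > Ge: relative to Ge, both the across-period and down-group shifts push F's electron affinity up.
Cl > F: this pair runs against the simple trend — see the exception note.
Note the exception: Ge has a higher electron affinity than As, contrary to the simple trend — adding an electron to As's half-filled 4p³ is unfavourable, so Ge (4p²) has the more exothermic EA.
Note the exception: Cl has a higher electron affinity than F, contrary to the simple trend — F's small 2p subshell makes the incoming electron feel strong e⁻–e⁻ repulsion, so Cl actually releases more energy on gaining an electron.
For reference (kJ/mol): F 328, Al 42, Cl 349, Ca 2, Ge 119, As 78.
So from highest to lowest: Cl > F > Ge > As > Al > Ca.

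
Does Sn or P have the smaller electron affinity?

P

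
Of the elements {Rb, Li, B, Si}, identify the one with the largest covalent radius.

Rb

Li is in period 2, group 1; B is in period 2, group 13; Si is in period 3, group 14; Rb is in period 5, group 1.
Across a period the added protons contract the valence shell; down a group each new principal shell makes the atom larger.
Neither a single period nor a single group — weigh both effects.
Si > B: period and group pull opposite ways; the down-group shift dominates (116 vs 85 pm).
Li > Si: period and group pull opposite ways; the across-period shift dominates (133 vs 116 pm).
Rb > Li: they share group 1; the group trend gives Rb the larger value.
Approximate values (pm): Li 133, B 85, Si 116, Rb 210.
The largest covalent radius among these belongs to Rb.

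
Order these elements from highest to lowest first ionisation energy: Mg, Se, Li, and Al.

Se > Mg > Al > Li

Across a period the outer electron is held more tightly (higher IE₁); down a group it sits in a higher shell, more shielded, and comes off more easily.
Neither a single period nor a single group — weigh both effects.
Al > Li: period and group pull opposite ways; the across-period shift dominates (578 vs 520 kJ/mol).
Mg > Al: this pair runs against the simple trend — see the exception note.
Se > Mg: the two effects oppose for this pair; the across-period effect wins (941 vs 738 kJ/mol).
Note the exception: Mg has a higher first ionization energy than Al, contrary to the simple trend — Al's single 3p electron is easier to remove than one from Mg's filled 3s².
Tabulated first ionization energy (kJ/mol): Li 520, Mg 738, Al 578, Se 941.
So from highest to lowest: Se > Mg > Al > Li.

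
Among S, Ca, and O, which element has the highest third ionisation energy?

O

Consider each +2 ion: S²⁺ still has 4 valence electrons; Ca²⁺ is the bare [Ar] core; O²⁺ still has 4 valence electrons.
Usually core removal costs more than valence removal, but here the competition is close: a tightly held n=2 valence electron can cost more to remove than an n=3 core electron, so the actual values have to decide it.
Valence configurations: S²⁺ [Ne]3s²3p², O²⁺ [He]2s²2p².
Approximate IE_3 values (kJ/mol): S 3357, Ca 4912, O 5300.
So the third ionization energies run S < Ca < O.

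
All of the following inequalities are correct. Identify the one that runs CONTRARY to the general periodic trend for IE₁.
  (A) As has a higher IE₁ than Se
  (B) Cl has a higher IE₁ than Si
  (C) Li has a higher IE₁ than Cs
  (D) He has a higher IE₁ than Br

The general trend: IE₁ increases across a period and decreases down a group.
(A) As (period 4, group 15) vs Se (period 4, group 16): the stated order contradicts the simple trend.
(B) Cl (period 3, group 17) vs Si (period 3, group 14): the stated order agrees with the simple trend.
(C) Li (period 2, group 1) vs Cs (period 6, group 1): the stated order agrees with the simple trend.
(D) He (period 1, group 18) vs Br (period 4, group 17): the stated order agrees with the simple trend.
The exception is (A): Se (4p⁴) ionizes more easily than half-filled As (4p³).

(A)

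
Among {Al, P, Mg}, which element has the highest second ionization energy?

P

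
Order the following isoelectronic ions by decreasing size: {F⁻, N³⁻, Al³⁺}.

N³⁻, F⁻, Al³⁺

All of these have 10 electrons, so size is governed by nuclear charge alone: the more protons, the stronger the pull on the same electron cloud, and the smaller the ion.
Nuclear charges: Al³⁺ (Z=13), F⁻ (Z=9), N³⁻ (Z=7).
Largest to smallest: N³⁻ > F⁻ > Al³⁺.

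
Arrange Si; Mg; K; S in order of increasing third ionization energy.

The third ionization energy removes an electron from the +2 ion. For each element: Si²⁺ still has 2 valence electrons; Mg²⁺ is the bare [Ne] core; K²⁺ is already 1 electron into the core; S²⁺ still has 4 valence electrons.
Breaking into a closed-shell core is much more expensive than removing a leftover valence electron — K and Mg have the largest IE_3 here.
Valence configurations: Si²⁺ [Ne]3s², S²⁺ [Ne]3s²3p².
The numbers (kJ/mol): Si 3232, Mg 7733, K 4420, S 3357.
So the third ionization energies run Si < S < K < Mg.

Si < S < K < Mg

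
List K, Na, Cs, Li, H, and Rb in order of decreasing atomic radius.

Atomic radius shrinks across a period as nuclear charge pulls the same shell inward, and grows down a group as new shells are added.
All are in group 1, so atomic radius increases down the group.
So from largest to smallest: Cs > Rb > K > Na > Li > H.

Cs > Rb > K > Na > Li > H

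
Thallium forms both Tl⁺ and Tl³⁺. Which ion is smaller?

Tl³⁺

Both ions have Z = 81 protons, but Tl³⁺ has lost more electrons, so its remaining electrons feel a larger effective nuclear charge per electron and are pulled in more tightly.
Higher positive charge → smaller ion, so Tl⁺ > Tl³⁺.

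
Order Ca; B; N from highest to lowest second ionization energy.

N > B > Ca

Consider each +1 ion: Ca⁺ still has 1 valence electron; B⁺ still has 2 valence electrons; N⁺ still has 4 valence electrons.
All are still removing valence electrons, so compare the +1 ions as you would atoms: IE_2 generally rises across a period (higher Z_eff) and falls down a group (larger shell), subject to the usual subshell exceptions.
Valence configurations: Ca⁺ [Ar]4s¹, B⁺ [He]2s², N⁺ [He]2s²2p².
The numbers (kJ/mol): Ca 1145, B 2427, N 2856.
Overall IE_2 order: Ca < B < N.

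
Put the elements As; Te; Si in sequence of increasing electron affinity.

As, Si, Te

Si is in period 3, group 14; As is in period 4, group 15; Te is in period 5, group 16.
Atoms with high Z_eff and room in the valence shell (especially the halogens) have the most exothermic electron affinities.
A diagonal step moves right (one effect) and down (the opposite effect) at once.
Si > As: period and group pull opposite ways; the down-group shift dominates (134 vs 78 kJ/mol).
Te > Si: the two effects oppose for this pair; the across-period effect wins (190 vs 134 kJ/mol).
Approximate values (kJ/mol): Si 134, As 78, Te 190.
So from lowest to highest: As < Si < Te.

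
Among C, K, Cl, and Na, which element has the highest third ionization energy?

Na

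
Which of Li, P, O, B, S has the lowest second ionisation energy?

P

IE_2 is the cost of taking one more electron from the +1 cation: Li⁺ is the bare [He] core; P⁺ still has 4 valence electrons; O⁺ still has 5 valence electrons; B⁺ still has 2 valence electrons; S⁺ still has 5 valence electrons.
Breaking into a closed-shell core is much more expensive than removing a leftover valence electron — Li has the largest IE_2 here.
Valence configurations: P⁺ [Ne]3s²3p², O⁺ [He]2s²2p³, B⁺ [He]2s², S⁺ [Ne]3s²3p³.
Approximate IE_2 values (kJ/mol): Li 7298, P 1907, O 3388, B 2427, S 2252.
Hence IE_2: P < S < B < O < Li.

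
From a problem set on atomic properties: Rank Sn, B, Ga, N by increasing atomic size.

B is in period 2, group 13; N is in period 2, group 15; Ga is in period 4, group 13; Sn is in period 5, group 14.
Moving right in a period, electrons are added to the same shell under a stronger nuclear pull, so atoms get smaller; moving down, a new shell is opened and atoms get larger.
Neither a single period nor a single group — weigh both effects.
B > N: B lies to the left of N in period 2, so the across-period effect alone puts B larger.
Ga > B: they share group 13; the group trend gives Ga the larger value.
Sn > Ga: the two effects oppose for this pair; the down-group effect wins (140 vs 124 pm).
Tabulated atomic radius (pm): B 85, N 71, Ga 124, Sn 140.
So from smallest to largest: N < B < Ga < Sn.

N, B, Ga, Sn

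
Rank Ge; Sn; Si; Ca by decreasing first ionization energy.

Si, Ge, Sn, Ca

Across a period the outer electron is held more tightly (higher IE₁); down a group it sits in a higher shell, more shielded, and comes off more easily.
These span different periods and groups, so the two trends combine.
Sn > Ca: period and group pull opposite ways; the across-period shift dominates (709 vs 590 kJ/mol).
Ge > Sn: they share group 14; the group trend gives Ge the larger value.
Si > Ge: they share group 14; the group trend gives Si the larger value.
Approximate values (kJ/mol): Si 786, Ca 590, Ge 762, Sn 709.
So from highest to lowest: Si > Ge > Sn > Ca.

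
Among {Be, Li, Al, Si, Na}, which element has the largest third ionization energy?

Be

The third ionization energy removes an electron from the +2 ion. For each element: Be²⁺ is the bare [He] core; Li²⁺ is already 1 electron into the core; Al²⁺ still has 1 valence electron; Si²⁺ still has 2 valence electrons; Na²⁺ is already 1 electron into the core.
Core electrons are held far more tightly than valence electrons, so Na, Li and Be top the IE_3 order.
Valence configurations: Al²⁺ [Ne]3s¹, Si²⁺ [Ne]3s².
The numbers (kJ/mol): Be 14849, Li 11815, Al 2745, Si 3232, Na 6910.
So the third ionization energies run Al < Si < Na < Li < Be.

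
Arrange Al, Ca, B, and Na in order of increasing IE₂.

Ca, Al, B, Na

The second ionization energy removes an electron from the +1 ion. For each element: Al⁺ still has 2 valence electrons; Ca⁺ still has 1 valence electron; B⁺ still has 2 valence electrons; Na⁺ is the bare [Ne] core.
Core electrons are held far more tightly than valence electrons, so Na tops the IE_2 order.
Valence configurations: Al⁺ [Ne]3s², Ca⁺ [Ar]4s¹, B⁺ [He]2s².
The numbers (kJ/mol): Al 1817, Ca 1145, B 2427, Na 4562.
Putting it together, IE_2: Ca < Al < B < Na.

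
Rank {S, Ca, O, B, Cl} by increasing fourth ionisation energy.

S < Cl < Ca < O < B

After 3 electrons have been removed, what remains? S³⁺ still has 3 valence electrons; Ca³⁺ is already 1 electron into the core; O³⁺ still has 3 valence electrons; B³⁺ is the bare [He] core; Cl³⁺ still has 4 valence electrons.
Usually core removal costs more than valence removal, but here the competition is close: a tightly held n=2 valence electron can cost more to remove than an n=3 core electron, so the actual values have to decide it.
Valence configurations: S³⁺ [Ne]3s²3p¹, O³⁺ [He]2s²2p¹, Cl³⁺ [Ne]3s²3p².
The numbers (kJ/mol): S 4556, Ca 6491, O 7469, B 25026, Cl 5159.
Putting it together, IE_4: S < Cl < Ca < O < B.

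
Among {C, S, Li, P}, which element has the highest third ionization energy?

After 2 electrons have been removed, what remains? C²⁺ still has 2 valence electrons; S²⁺ still has 4 valence electrons; Li²⁺ is already 1 electron into the core; P²⁺ still has 3 valence electrons.
Breaking into a closed-shell core is much more expensive than removing a leftover valence electron — Li has the largest IE_3 here.
Valence configurations: C²⁺ [He]2s², S²⁺ [Ne]3s²3p², P²⁺ [Ne]3s²3p¹.
Tabulated IE_3 (kJ/mol): C 4620, S 3357, Li 11815, P 2914.
Hence IE_3: P < S < C < Li.

Li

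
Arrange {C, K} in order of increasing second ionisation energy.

After 1 electron has been removed, what remains? C⁺ still has 3 valence electrons; K⁺ is the bare [Ar] core.
Breaking into a closed-shell core is much more expensive than removing a leftover valence electron — K has the largest IE_2 here.
Tabulated IE_2 (kJ/mol): C 2353, K 3052.
Hence IE_2: C < K.

C < K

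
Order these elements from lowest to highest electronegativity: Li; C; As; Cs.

Li is in period 2, group 1; C is in period 2, group 14; As is in period 4, group 15; Cs is in period 6, group 1.
Atoms toward the upper right of the periodic table pull bonding electrons most strongly.
Neither a single period nor a single group — weigh both effects.
Li > Cs: Li sits above Cs in group 1, so the down-group effect alone puts Li higher.
As > Li: the two effects oppose for this pair; the across-period effect wins (2.18 vs 0.98).
C > As: the two effects oppose for this pair; the down-group effect wins (2.55 vs 2.18).
For reference (Pauling): Li 0.98, C 2.55, As 2.18, Cs 0.79.
So from lowest to highest: Cs < Li < As < C.

Cs < Li < As < C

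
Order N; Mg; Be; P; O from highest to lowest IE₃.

Be > Mg > O > N > P

The third ionization energy removes an electron from the +2 ion. For each element: N²⁺ still has 3 valence electrons; Mg²⁺ is the bare [Ne] core; Be²⁺ is the bare [He] core; P²⁺ still has 3 valence electrons; O²⁺ still has 4 valence electrons.
Pulling an electron out of a noble-gas core costs far more than removing a remaining valence electron, so Mg and Be sit at the high end of IE_3.
Valence configurations: N²⁺ [He]2s²2p¹, P²⁺ [Ne]3s²3p¹, O²⁺ [He]2s²2p².
The numbers (kJ/mol): N 4578, Mg 7733, Be 14849, P 2914, O 5300.
So the third ionization energies run P < N < O < Mg < Be.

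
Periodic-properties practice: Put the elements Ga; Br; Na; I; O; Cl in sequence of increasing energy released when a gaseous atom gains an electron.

Ga < Na < O < I < Br < Cl

Atoms with high Z_eff and room in the valence shell (especially the halogens) have the most exothermic electron affinities.
Neither a single period nor a single group — weigh both effects.
Na > Ga: the two effects oppose for this pair; the down-group effect wins (53 vs 29 kJ/mol).
O > Na: both effects reinforce here, so O is clearly the higher of the two.
I > O: period and group pull opposite ways; the across-period shift dominates (295 vs 141 kJ/mol).
Br > I: they share group 17; the group trend gives Br the larger value.
Cl > Br: they share group 17; the group trend gives Cl the larger value.
Tabulated electron affinity (kJ/mol): O 141, Na 53, Cl 349, Ga 29, Br 325, I 295.
So from lowest to highest: Ga < Na < O < I < Br < Cl.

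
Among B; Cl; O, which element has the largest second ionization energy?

IE_2 is the cost of taking one more electron from the +1 cation: B⁺ still has 2 valence electrons; Cl⁺ still has 6 valence electrons; O⁺ still has 5 valence electrons.
All are still removing valence electrons, so compare the +1 ions as you would atoms: IE_2 generally rises across a period (higher Z_eff) and falls down a group (larger shell), subject to the usual subshell exceptions.
Valence configurations: B⁺ [He]2s², Cl⁺ [Ne]3s²3p⁴, O⁺ [He]2s²2p³.
The numbers (kJ/mol): B 2427, Cl 2298, O 3388.
So the second ionization energies run Cl < B < O.

O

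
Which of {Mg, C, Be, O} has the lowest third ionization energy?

After 2 electrons have been removed, what remains? Mg²⁺ is the bare [Ne] core; C²⁺ still has 2 valence electrons; Be²⁺ is the bare [He] core; O²⁺ still has 4 valence electrons.
Core electrons are held far more tightly than valence electrons, so Mg and Be top the IE_3 order.
Valence configurations: C²⁺ [He]2s², O²⁺ [He]2s²2p².
The numbers (kJ/mol): Mg 7733, C 4620, Be 14849, O 5300.
So the third ionization energies run C < O < Mg < Be.

C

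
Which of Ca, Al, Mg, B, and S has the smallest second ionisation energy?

The second ionization energy removes an electron from the +1 ion. For each element: Ca⁺ still has 1 valence electron; Al⁺ still has 2 valence electrons; Mg⁺ still has 1 valence electron; B⁺ still has 2 valence electrons; S⁺ still has 5 valence electrons.
All are still removing valence electrons, so compare the +1 ions as you would atoms: IE_2 generally rises across a period (higher Z_eff) and falls down a group (larger shell), subject to the usual subshell exceptions.
Valence configurations: Ca⁺ [Ar]4s¹, Al⁺ [Ne]3s², Mg⁺ [Ne]3s¹, B⁺ [He]2s², S⁺ [Ne]3s²3p³.
Approximate IE_2 values (kJ/mol): Ca 1145, Al 1817, Mg 1451, B 2427, S 2252.
So the second ionization energies run Ca < Mg < Al < S < B.

Ca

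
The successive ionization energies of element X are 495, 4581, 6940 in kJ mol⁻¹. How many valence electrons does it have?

1

Look for the largest jump between consecutive ionization energies: IE2/IE1 ≈ 9.3, far larger than any earlier ratio.
That jump marks the point where a core electron is being removed. So the atom has 1 valence electron.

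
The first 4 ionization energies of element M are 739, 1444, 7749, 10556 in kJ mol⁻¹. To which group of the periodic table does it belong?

Look for the largest jump between consecutive ionization energies: IE3/IE2 ≈ 5.4, far larger than any earlier ratio.
That jump marks the point where a core electron is being removed. So the atom has 2 valence electrons.
A main-group element with 2 valence electrons is in group 2.

Group 2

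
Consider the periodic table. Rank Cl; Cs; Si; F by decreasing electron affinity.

F is in period 2, group 17; Si is in period 3, group 14; Cl is in period 3, group 17; Cs is in period 6, group 1.
Electron affinity generally becomes more exothermic across a period toward the halogens and less exothermic down a group.
These span different periods and groups, so the two trends combine.
Si > Cs: both effects reinforce here, so Si is clearly the higher of the two.
F > Si: relative to Si, both the across-period and down-group shifts push F's electron affinity up.
Cl > F: this pair runs against the simple trend — see the exception note.
Note the exception: Cl has a higher electron affinity than F, contrary to the simple trend — F's small 2p subshell makes the incoming electron feel strong e⁻–e⁻ repulsion, so Cl actually releases more energy on gaining an electron.
Tabulated electron affinity (kJ/mol): F 328, Si 134, Cl 349, Cs 46.
So from highest to lowest: Cl > F > Si > Cs.

Cl, F, Si, Cs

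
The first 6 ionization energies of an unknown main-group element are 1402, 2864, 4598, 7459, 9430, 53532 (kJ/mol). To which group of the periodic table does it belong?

Group 15

Look for the largest jump between consecutive ionization energies: IE6/IE5 ≈ 5.7, far larger than any earlier ratio.
That jump marks the point where a core electron is being removed. So the atom has 5 valence electrons.
A main-group element with 5 valence electrons is in group 15.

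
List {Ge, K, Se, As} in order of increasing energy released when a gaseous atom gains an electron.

Adding an electron releases more energy for atoms nearer the top right (short of the noble gases).
All lie in period 4; the across-period trend (electron affinity increases left to right) applies, with the exception below.
Note the exception: Ge has a higher electron affinity than As, contrary to the simple trend — adding an electron to As's half-filled 4p³ is unfavourable, so Ge (4p²) has the more exothermic EA.
For reference (kJ/mol): K 48, Ge 119, As 78, Se 195.
So from lowest to highest: K < As < Ge < Se.

K < As < Ge < Se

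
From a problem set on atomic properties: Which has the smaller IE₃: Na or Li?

Na

IE_3 is the cost of taking one more electron from the +2 cation: Na²⁺ is already 1 electron into the core; Li²⁺ is already 1 electron into the core.
All of these are removing an electron from a noble-gas core or deeper; the smaller core (lower principal quantum number) is held far more tightly, and within a period the higher nuclear charge binds the same core more tightly.
The numbers (kJ/mol): Na 6910, Li 11815.
Putting it together, IE_3: Na < Li.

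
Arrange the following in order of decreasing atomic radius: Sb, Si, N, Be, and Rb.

Be is in period 2, group 2; N is in period 2, group 15; Si is in period 3, group 14; Rb is in period 5, group 1; Sb is in period 5, group 15.
Radius decreases left→right (rising Z_eff, same n) and increases top→bottom (higher n).
Here both period and group differ, so the two effects have to be weighed against each other.
Be > N: both are in period 2; the period trend gives Be the larger value.
Si > Be: the two effects oppose for this pair; the down-group effect wins (116 vs 102 pm).
Sb > Si: the two effects oppose for this pair; the down-group effect wins (140 vs 116 pm).
Rb > Sb: Rb lies to the left of Sb in period 5, so the across-period effect alone puts Rb larger.
Approximate values (pm): Be 102, N 71, Si 116, Rb 210, Sb 140.
So from largest to smallest: Rb > Sb > Si > Be > N.

Rb > Sb > Si > Be > N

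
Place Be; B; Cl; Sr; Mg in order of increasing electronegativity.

Sr < Mg < Be < B < Cl

Be is in period 2, group 2; B is in period 2, group 13; Mg is in period 3, group 2; Cl is in period 3, group 17; Sr is in period 5, group 2.
Smaller atoms with higher effective nuclear charge are more electronegative.
Here both period and group differ, so the two effects have to be weighed against each other.
Mg > Sr: they share group 2; the group trend gives Mg the larger value.
Be > Mg: Be sits above Mg in group 2, so the down-group effect alone puts Be higher.
B > Be: B lies to the right of Be in period 2, so the across-period effect alone puts B higher.
Cl > B: period and group pull opposite ways; the across-period shift dominates (3.16 vs 2.04).
Tabulated electronegativity (Pauling): Be 1.57, B 2.04, Mg 1.31, Cl 3.16, Sr 0.95.
So from lowest to highest: Sr < Mg < Be < B < Cl.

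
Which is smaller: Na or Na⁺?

Na⁺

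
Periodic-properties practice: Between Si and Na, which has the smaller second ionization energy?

Si

After 1 electron has been removed, what remains? Si⁺ still has 3 valence electrons; Na⁺ is the bare [Ne] core.
Pulling an electron out of a noble-gas core costs far more than removing a remaining valence electron, so Na sits at the high end of IE_2.
Approximate IE_2 values (kJ/mol): Si 1577, Na 4562.
Putting it together, IE_2: Si < Na.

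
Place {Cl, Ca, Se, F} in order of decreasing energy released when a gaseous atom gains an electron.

Cl > F > Se > Ca

F is in period 2, group 17; Cl is in period 3, group 17; Ca is in period 4, group 2; Se is in period 4, group 16.
Electron affinity generally becomes more exothermic across a period toward the halogens and less exothermic down a group.
Here both period and group differ, so the two effects have to be weighed against each other.
Se > Ca: Se lies to the right of Ca in period 4, so the across-period effect alone puts Se higher.
F > Se: both effects reinforce here, so F is clearly the higher of the two.
Cl > F: this pair runs against the simple trend — see the exception note.
Note the exception: Cl has a higher electron affinity than F, contrary to the simple trend — F's small 2p subshell makes the incoming electron feel strong e⁻–e⁻ repulsion, so Cl actually releases more energy on gaining an electron.
For reference (kJ/mol): F 328, Cl 349, Ca 2, Se 195.
So from highest to lowest: Cl > F > Se > Ca.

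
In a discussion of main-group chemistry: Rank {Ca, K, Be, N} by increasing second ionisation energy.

The second ionization energy removes an electron from the +1 ion. For each element: Ca⁺ still has 1 valence electron; K⁺ is the bare [Ar] core; Be⁺ still has 1 valence electron; N⁺ still has 4 valence electrons.
Breaking into a closed-shell core is much more expensive than removing a leftover valence electron — K has the largest IE_2 here.
Valence configurations: Ca⁺ [Ar]4s¹, Be⁺ [He]2s¹, N⁺ [He]2s²2p².
Approximate IE_2 values (kJ/mol): Ca 1145, K 3052, Be 1757, N 2856.
Putting it together, IE_2: Ca < Be < N < K.

Ca < Be < N < K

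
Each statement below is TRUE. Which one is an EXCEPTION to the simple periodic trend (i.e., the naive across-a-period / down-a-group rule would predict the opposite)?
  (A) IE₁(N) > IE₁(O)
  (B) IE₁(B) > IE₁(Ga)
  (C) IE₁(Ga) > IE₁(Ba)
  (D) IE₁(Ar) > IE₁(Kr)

(A)

The general trend: first ionization energy increases across a period and decreases down a group.
(A) N (period 2, group 15) vs O (period 2, group 16): the stated order contradicts the simple trend.
(B) B (period 2, group 13) vs Ga (period 4, group 13): the stated order agrees with the simple trend.
(C) Ga (period 4, group 13) vs Ba (period 6, group 2): the stated order agrees with the simple trend.
(D) Ar (period 3, group 18) vs Kr (period 4, group 18): the stated order agrees with the simple trend.
The exception is (A): pairing an electron in O's 2p⁴ costs repulsion energy, so O ionizes more easily than half-filled N (2p³).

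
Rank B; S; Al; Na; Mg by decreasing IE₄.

B, Al, Mg, Na, S

Consider each +3 ion: B³⁺ is the bare [He] core; S³⁺ still has 3 valence electrons; Al³⁺ is the bare [Ne] core; Na³⁺ is already 2 electrons into the core; Mg³⁺ is already 1 electron into the core.
Pulling an electron out of a noble-gas core costs far more than removing a remaining valence electron, so Na, Mg, Al and B sit at the high end of IE_4.
Tabulated IE_4 (kJ/mol): B 25026, S 4556, Al 11577, Na 9543, Mg 10543.
Putting it together, IE_4: S < Na < Mg < Al < B.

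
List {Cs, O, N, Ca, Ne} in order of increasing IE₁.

Cs < Ca < O < N < Ne

N is in period 2, group 15; O is in period 2, group 16; Ne is in period 2, group 18; Ca is in period 4, group 2; Cs is in period 6, group 1.
Removing the outermost electron gets harder across a period and easier down a group.
Here both period and group differ, so the two effects have to be weighed against each other.
Ca > Cs: relative to Cs, both the across-period and down-group shifts push Ca's first ionization energy up.
O > Ca: relative to Ca, both the across-period and down-group shifts push O's first ionization energy up.
N > O: this pair runs against the simple trend — see the exception note.
Ne > N: both are in period 2; the period trend gives Ne the larger value.
Note the exception: N has a higher first ionization energy than O, contrary to the simple trend — pairing an electron in O's 2p⁴ costs repulsion energy, so O ionizes more easily than half-filled N (2p³).
Approximate values (kJ/mol): N 1402, O 1314, Ne 2081, Ca 590, Cs 376.
So from lowest to highest: Cs < Ca < O < N < Ne.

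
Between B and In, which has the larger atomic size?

In

B is in period 2, group 13; In is in period 5, group 13.
Atomic radius shrinks across a period as nuclear charge pulls the same shell inward, and grows down a group as new shells are added.
All are in group 13, so atomic radius increases down the group.
So In has the larger atomic size (In > B).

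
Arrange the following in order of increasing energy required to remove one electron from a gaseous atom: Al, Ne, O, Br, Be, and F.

Al, Be, Br, O, F, Ne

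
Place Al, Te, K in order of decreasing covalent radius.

K > Te > Al

Al is in period 3, group 13; K is in period 4, group 1; Te is in period 5, group 16.
Across a period the added protons contract the valence shell; down a group each new principal shell makes the atom larger.
Here both period and group differ, so the two effects have to be weighed against each other.
Te > Al: period and group pull opposite ways; the down-group shift dominates (136 vs 126 pm).
K > Te: the two effects oppose for this pair; the across-period effect wins (196 vs 136 pm).
Tabulated atomic radius (pm): Al 126, K 196, Te 136.
So from largest to smallest: K > Te > Al.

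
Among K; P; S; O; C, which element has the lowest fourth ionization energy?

S

After 3 electrons have been removed, what remains? K³⁺ is already 2 electrons into the core; P³⁺ still has 2 valence electrons; S³⁺ still has 3 valence electrons; O³⁺ still has 3 valence electrons; C³⁺ still has 1 valence electron.
Usually core removal costs more than valence removal, but here the competition is close: a tightly held n=2 valence electron can cost more to remove than an n=3 core electron, so the actual values have to decide it.
Valence configurations: P³⁺ [Ne]3s², S³⁺ [Ne]3s²3p¹, O³⁺ [He]2s²2p¹, C³⁺ [He]2s¹.
S³⁺ loses a lone 3p electron whereas P³⁺ must break into a filled 3s² pair, so IE_4(P) > IE_4(S) even though S has the higher nuclear charge.
Tabulated IE_4 (kJ/mol): K 5877, P 4964, S 4556, O 7469, C 6223.
Overall IE_4 order: S < P < K < C < O.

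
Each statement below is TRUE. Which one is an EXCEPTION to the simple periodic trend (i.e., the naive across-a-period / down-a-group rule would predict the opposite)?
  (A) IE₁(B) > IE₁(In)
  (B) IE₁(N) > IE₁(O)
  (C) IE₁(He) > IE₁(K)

The general trend: first ionisation energy increases across a period and decreases down a group.
(A) B (period 2, group 13) vs In (period 5, group 13): the stated order agrees with the simple trend.
(B) N (period 2, group 15) vs O (period 2, group 16): the stated order contradicts the simple trend.
(C) He (period 1, group 18) vs K (period 4, group 1): the stated order agrees with the simple trend.
The exception is (B): pairing an electron in O's 2p⁴ costs repulsion energy, so O ionizes more easily than half-filled N (2p³).

(B)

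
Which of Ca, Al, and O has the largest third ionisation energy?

O

Consider each +2 ion: Ca²⁺ is the bare [Ar] core; Al²⁺ still has 1 valence electron; O²⁺ still has 4 valence electrons.
Usually core removal costs more than valence removal, but here the competition is close: a tightly held n=2 valence electron can cost more to remove than an n=3 core electron, so the actual values have to decide it.
Valence configurations: Al²⁺ [Ne]3s¹, O²⁺ [He]2s²2p².
The numbers (kJ/mol): Ca 4912, Al 2745, O 5300.
Overall IE_3 order: Al < Ca < O.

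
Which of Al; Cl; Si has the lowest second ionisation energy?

Si

Consider each +1 ion: Al⁺ still has 2 valence electrons; Cl⁺ still has 6 valence electrons; Si⁺ still has 3 valence electrons.
All are still removing valence electrons, so compare the +1 ions as you would atoms: IE_2 generally rises across a period (higher Z_eff) and falls down a group (larger shell), subject to the usual subshell exceptions.
Valence configurations: Al⁺ [Ne]3s², Cl⁺ [Ne]3s²3p⁴, Si⁺ [Ne]3s²3p¹.
Si⁺ loses a lone 3p electron whereas Al⁺ must break into a filled 3s² pair, so IE_2(Al) > IE_2(Si) even though Si has the higher nuclear charge.
Approximate IE_2 values (kJ/mol): Al 1817, Cl 2298, Si 1577.
Overall IE_2 order: Si < Al < Cl.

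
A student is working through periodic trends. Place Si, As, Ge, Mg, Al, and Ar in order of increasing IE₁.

Al < Mg < Ge < Si < As < Ar

Mg is in period 3, group 2; Al is in period 3, group 13; Si is in period 3, group 14; Ar is in period 3, group 18; Ge is in period 4, group 14; As is in period 4, group 15.
IE₁ increases left→right with effective nuclear charge and decreases top→bottom as the valence shell moves farther out.
Neither a single period nor a single group — weigh both effects.
Mg > Al: this pair runs against the simple trend — see the exception note.
Ge > Mg: period and group pull opposite ways; the across-period shift dominates (762 vs 738 kJ/mol).
Si > Ge: they share group 14; the group trend gives Si the larger value.
As > Si: period and group pull opposite ways; the across-period shift dominates (947 vs 786 kJ/mol).
Ar > As: both effects reinforce here, so Ar is clearly the higher of the two.
Note the exception: Mg has a higher first ionization energy than Al, contrary to the simple trend — Al's single 3p electron is easier to remove than one from Mg's filled 3s².
Approximate values (kJ/mol): Mg 738, Al 578, Si 786, Ar 1521, Ge 762, As 947.
So from lowest to highest: Al < Mg < Ge < Si < As < Ar.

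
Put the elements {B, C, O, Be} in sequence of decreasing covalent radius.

Be > B > C > O

Be is in period 2, group 2; B is in period 2, group 13; C is in period 2, group 14; O is in period 2, group 16.
Across a period the added protons contract the valence shell; down a group each new principal shell makes the atom larger.
All lie in period 2, so atomic radius increases right to left.
So from largest to smallest: Be > B > C > O.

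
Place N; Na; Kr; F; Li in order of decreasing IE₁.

F > N > Kr > Li > Na

Li is in period 2, group 1; N is in period 2, group 15; F is in period 2, group 17; Na is in period 3, group 1; Kr is in period 4, group 18.
Removing the outermost electron gets harder across a period and easier down a group.
These span different periods and groups, so the two trends combine.
Li > Na: they share group 1; the group trend gives Li the larger value.
Kr > Li: the two effects oppose for this pair; the across-period effect wins (1351 vs 520 kJ/mol).
N > Kr: the two effects oppose for this pair; the down-group effect wins (1402 vs 1351 kJ/mol).
F > N: both are in period 2; the period trend gives F the larger value.
Approximate values (kJ/mol): Li 520, N 1402, F 1681, Na 496, Kr 1351.
So from highest to lowest: F > N > Kr > Li > Na.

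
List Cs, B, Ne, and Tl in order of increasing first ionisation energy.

IE₁ increases left→right with effective nuclear charge and decreases top→bottom as the valence shell moves farther out.
These span different periods and groups, so the two trends combine.
Tl > Cs: both are in period 6; the period trend gives Tl the larger value.
B > Tl: B sits above Tl in group 13, so the down-group effect alone puts B higher.
Ne > B: Ne lies to the right of B in period 2, so the across-period effect alone puts Ne higher.
Tabulated first ionization energy (kJ/mol): B 801, Ne 2081, Cs 376, Tl 589.
So from lowest to highest: Cs < Tl < B < Ne.

Cs, Tl, B, Ne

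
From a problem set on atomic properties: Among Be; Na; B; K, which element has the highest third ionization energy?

Be

IE_3 is the cost of taking one more electron from the +2 cation: Be²⁺ is the bare [He] core; Na²⁺ is already 1 electron into the core; B²⁺ still has 1 valence electron; K²⁺ is already 1 electron into the core.
Breaking into a closed-shell core is much more expensive than removing a leftover valence electron — K, Na and Be have the largest IE_3 here.
Tabulated IE_3 (kJ/mol): Be 14849, Na 6910, B 3660, K 4420.
Overall IE_3 order: B < K < Na < Be.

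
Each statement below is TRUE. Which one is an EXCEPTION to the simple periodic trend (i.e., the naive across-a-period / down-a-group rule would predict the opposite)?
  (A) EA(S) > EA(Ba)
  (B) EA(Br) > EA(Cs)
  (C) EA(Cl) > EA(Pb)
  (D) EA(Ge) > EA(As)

(D)

The general trend: electron affinity increases across a period and decreases down a group.
(A) S (period 3, group 16) vs Ba (period 6, group 2): the stated order agrees with the simple trend.
(B) Br (period 4, group 17) vs Cs (period 6, group 1): the stated order agrees with the simple trend.
(C) Cl (period 3, group 17) vs Pb (period 6, group 14): the stated order agrees with the simple trend.
(D) Ge (period 4, group 14) vs As (period 4, group 15): the stated order contradicts the simple trend.
The exception is (D): adding an electron to As's half-filled 4p³ is unfavourable, so Ge (4p²) has the more exothermic EA.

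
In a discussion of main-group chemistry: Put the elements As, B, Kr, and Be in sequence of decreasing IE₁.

Kr > As > Be > B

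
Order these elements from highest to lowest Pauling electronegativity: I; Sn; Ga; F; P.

F, I, P, Sn, Ga

Electronegativity increases across a period and decreases down a group, tracking effective nuclear charge and atomic size.
Here both period and group differ, so the two effects have to be weighed against each other.
Sn > Ga: period and group pull opposite ways; the across-period shift dominates (1.96 vs 1.81).
P > Sn: both effects reinforce here, so P is clearly the higher of the two.
I > P: period and group pull opposite ways; the across-period shift dominates (2.66 vs 2.19).
F > I: they share group 17; the group trend gives F the larger value.
For reference (Pauling): F 3.98, P 2.19, Ga 1.81, Sn 1.96, I 2.66.
So from highest to lowest: F > I > P > Sn > Ga.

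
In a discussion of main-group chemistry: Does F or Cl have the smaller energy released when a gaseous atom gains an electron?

F

F is in period 2, group 17; Cl is in period 3, group 17.
Adding an electron releases more energy for atoms nearer the top right (short of the noble gases).
All are in group 17; the group trend (electron affinity increases up the group) applies, with the exception below.
Note the exception: Cl has a higher electron affinity than F, contrary to the simple trend — F's small 2p subshell makes the incoming electron feel strong e⁻–e⁻ repulsion, so Cl actually releases more energy on gaining an electron.
Tabulated electron affinity (kJ/mol): F 328, Cl 349.
So F has the smaller energy released when a gaseous atom gains an electron (F < Cl).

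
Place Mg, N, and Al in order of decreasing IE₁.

N, Mg, Al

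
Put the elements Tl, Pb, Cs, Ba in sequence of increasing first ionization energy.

Cs is in period 6, group 1; Ba is in period 6, group 2; Tl is in period 6, group 13; Pb is in period 6, group 14.
Across a period the outer electron is held more tightly (higher IE₁); down a group it sits in a higher shell, more shielded, and comes off more easily.
All lie in period 6, so first ionization energy increases left to right.
So from lowest to highest: Cs < Ba < Tl < Pb.

Cs < Ba < Tl < Pb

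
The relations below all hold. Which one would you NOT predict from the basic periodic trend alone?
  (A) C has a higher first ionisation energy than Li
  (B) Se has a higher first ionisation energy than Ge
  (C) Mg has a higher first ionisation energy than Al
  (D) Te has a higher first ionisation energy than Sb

(C)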